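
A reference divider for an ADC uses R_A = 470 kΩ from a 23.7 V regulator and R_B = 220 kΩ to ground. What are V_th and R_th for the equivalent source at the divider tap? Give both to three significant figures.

V_th is the open-circuit tap voltage: 23.7 × 220/(470 + 220) = 7.56 V.
With the supply zeroed, R_A and R_B appear in parallel from the tap: R_th = R_A‖R_B = (470 × 220)/690.0 = 150 kΩ.

V_th = 7.56 V, R_th = 150 kΩ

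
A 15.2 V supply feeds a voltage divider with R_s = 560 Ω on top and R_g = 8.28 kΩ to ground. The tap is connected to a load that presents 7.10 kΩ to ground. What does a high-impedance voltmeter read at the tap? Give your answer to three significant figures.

The load sits in parallel with R_g: R_g‖R_L = (8280 × 7100) / (8280 + 7100) = 3822 Ω.
V_out = 15.2 × 3822 / (560 + 3822) = 15.2 × 3822/4382 = 13.3 V.

V_out ≈ 13.3 V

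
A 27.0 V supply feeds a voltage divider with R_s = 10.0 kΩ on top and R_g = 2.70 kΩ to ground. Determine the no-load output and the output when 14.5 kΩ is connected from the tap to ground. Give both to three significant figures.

Unloaded: 5.74 V; loaded: 5.01 V

Open-circuit: V = 27.0 × 2.70/(10.0 + 2.70) = 5.74 V.
With the load, R_g becomes R_g‖R_L = 2.276 kΩ, so V = 27.0 × 2.276/12.28 = 5.01 V.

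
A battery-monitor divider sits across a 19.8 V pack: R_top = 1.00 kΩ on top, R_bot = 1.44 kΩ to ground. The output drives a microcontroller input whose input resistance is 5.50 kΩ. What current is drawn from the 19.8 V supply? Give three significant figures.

R_bot‖R_L = 1.141 kΩ, so the source sees R_top + R_bot‖R_L = 2.141 kΩ.
I = 19.8 V / 2.141 kΩ = 9.25 mA.

I ≈ 9.25 mA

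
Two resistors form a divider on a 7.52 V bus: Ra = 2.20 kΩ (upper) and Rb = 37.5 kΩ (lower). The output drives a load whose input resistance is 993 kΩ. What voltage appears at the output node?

V_out ≈ 7.09 V

The load sits in parallel with Rb: Rb‖R_L = (37.5 × 993) / (37.5 + 993) = 36.14 kΩ.
V_out = 7.52 × 36.14 / (2.20 + 36.14) = 7.52 × 36.14/38.34 = 7.09 V.
(Unloaded it would have been 7.10 V.)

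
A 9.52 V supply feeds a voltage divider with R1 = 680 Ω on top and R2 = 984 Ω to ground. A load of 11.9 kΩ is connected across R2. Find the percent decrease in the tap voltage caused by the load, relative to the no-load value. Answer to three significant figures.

The divider's output (Thévenin) resistance is R1‖R2 = 402.1 Ω.
Fractional drop under load = R_th/(R_th + R_L) = 402.1 / (402.1 + 11900) = 0.03269.
So the output falls by 3.27 %.

3.27 %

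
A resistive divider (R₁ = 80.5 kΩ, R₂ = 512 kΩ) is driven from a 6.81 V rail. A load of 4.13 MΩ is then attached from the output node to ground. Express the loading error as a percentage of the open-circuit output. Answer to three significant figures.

1.66 %

The divider's output (Thévenin) resistance is R₁‖R₂ = 69.56 kΩ.
Fractional drop under load = R_th/(R_th + R_L) = 69.56 / (69.56 + 4130) = 0.01656.
So the output falls by 1.66 %.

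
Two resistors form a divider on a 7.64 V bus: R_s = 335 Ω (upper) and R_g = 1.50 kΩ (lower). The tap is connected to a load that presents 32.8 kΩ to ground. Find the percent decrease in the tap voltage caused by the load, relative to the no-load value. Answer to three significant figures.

The divider's output (Thévenin) resistance is R_s‖R_g = 273.8 Ω.
Fractional drop under load = R_th/(R_th + R_L) = 273.8 / (273.8 + 32800) = 0.008280.
So the output falls by 0.828 %.

0.828 %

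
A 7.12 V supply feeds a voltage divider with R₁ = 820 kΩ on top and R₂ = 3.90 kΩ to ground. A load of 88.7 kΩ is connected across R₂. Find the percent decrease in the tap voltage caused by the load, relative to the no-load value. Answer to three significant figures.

The divider's output (Thévenin) resistance is R₁‖R₂ = 3.882 kΩ.
Fractional drop under load = R_th/(R_th + R_L) = 3.882 / (3.882 + 88.7) = 0.04193.
So the output falls by 4.19 %.

4.19 %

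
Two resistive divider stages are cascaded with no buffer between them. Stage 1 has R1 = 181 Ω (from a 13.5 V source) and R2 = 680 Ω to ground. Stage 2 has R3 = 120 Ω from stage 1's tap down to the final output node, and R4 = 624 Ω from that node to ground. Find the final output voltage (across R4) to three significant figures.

V_out ≈ 7.50 V

Stage 2 presents R3+R4 = 744.0 Ω as a load on stage 1's tap.
Stage 1's lower leg becomes R2‖(R3+R4) = 355.3 Ω, so V_mid = 13.5 × 355.3/536.3 = 8.944 V.
Stage 2 is itself unloaded: V_out = V_mid × R4/(R3+R4) = 8.944 × 624/744.0 = 7.50 V.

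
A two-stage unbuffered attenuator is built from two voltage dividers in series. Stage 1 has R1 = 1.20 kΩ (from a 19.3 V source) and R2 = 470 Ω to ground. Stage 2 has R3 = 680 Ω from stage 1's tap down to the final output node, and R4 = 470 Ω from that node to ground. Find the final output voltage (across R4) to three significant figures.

V_out ≈ 1.72 V

Stage 2 presents R3+R4 = 1150 Ω as a load on stage 1's tap.
Stage 1's lower leg becomes R2‖(R3+R4) = 333.6 Ω, so V_mid = 19.3 × 333.6/1534 = 4.199 V.
Stage 2 is itself unloaded: V_out = V_mid × R4/(R3+R4) = 4.199 × 470/1150 = 1.72 V.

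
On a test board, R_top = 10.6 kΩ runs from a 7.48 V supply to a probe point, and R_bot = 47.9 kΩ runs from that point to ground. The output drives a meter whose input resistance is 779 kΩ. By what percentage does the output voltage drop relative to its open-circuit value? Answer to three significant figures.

1.10 %

The divider's output (Thévenin) resistance is R_top‖R_bot = 8.679 kΩ.
Fractional drop under load = R_th/(R_th + R_L) = 8.679 / (8.679 + 779) = 0.01102.
So the output falls by 1.10 %.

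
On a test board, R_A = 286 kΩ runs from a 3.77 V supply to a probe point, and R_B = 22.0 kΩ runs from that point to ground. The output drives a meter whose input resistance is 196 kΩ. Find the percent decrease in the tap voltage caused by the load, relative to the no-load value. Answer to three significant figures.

Unloaded V = 3.77 × 22.0/308.0 = 0.26929 V.
Loaded: R_B‖R_L = 19.78 kΩ, giving V = 3.77 × 19.78/305.8 = 0.24387 V.
Drop = (0.26929 − 0.24387) / 0.26929 = 9.44 %.

9.44 %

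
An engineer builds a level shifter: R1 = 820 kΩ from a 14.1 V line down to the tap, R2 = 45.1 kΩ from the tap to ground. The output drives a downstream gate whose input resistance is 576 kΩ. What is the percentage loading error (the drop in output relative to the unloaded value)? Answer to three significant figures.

6.91 %

The divider's output (Thévenin) resistance is R1‖R2 = 42.75 kΩ.
Fractional drop under load = R_th/(R_th + R_L) = 42.75 / (42.75 + 576) = 0.06909.
So the output falls by 6.91 %.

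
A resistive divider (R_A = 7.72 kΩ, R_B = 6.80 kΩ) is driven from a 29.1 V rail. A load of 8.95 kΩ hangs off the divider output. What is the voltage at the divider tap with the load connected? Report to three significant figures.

V_out ≈ 9.71 V

The load sits in parallel with R_B: R_B‖R_L = (6.80 × 8.95) / (6.80 + 8.95) = 3.864 kΩ.
V_out = 29.1 × 3.864 / (7.72 + 3.864) = 29.1 × 3.864/11.58 = 9.71 V.
(Unloaded it would have been 13.6 V.)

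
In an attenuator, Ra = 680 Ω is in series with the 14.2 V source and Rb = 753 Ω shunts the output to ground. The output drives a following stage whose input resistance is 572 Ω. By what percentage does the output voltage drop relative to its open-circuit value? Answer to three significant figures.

The divider's output (Thévenin) resistance is Ra‖Rb = 357.3 Ω.
Fractional drop under load = R_th/(R_th + R_L) = 357.3 / (357.3 + 572) = 0.3845.
So the output falls by 38.4 %.

38.4 %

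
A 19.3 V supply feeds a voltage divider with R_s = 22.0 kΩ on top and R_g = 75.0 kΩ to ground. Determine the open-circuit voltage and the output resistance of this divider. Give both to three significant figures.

V_th is the open-circuit tap voltage: 19.3 × 75.0/(22.0 + 75.0) = 14.9 V.
With the supply zeroed, R_s and R_g appear in parallel from the tap: R_th = R_s‖R_g = (22.0 × 75.0)/97.00 = 17.0 kΩ.

V_th = 14.9 V, R_th = 17.0 kΩ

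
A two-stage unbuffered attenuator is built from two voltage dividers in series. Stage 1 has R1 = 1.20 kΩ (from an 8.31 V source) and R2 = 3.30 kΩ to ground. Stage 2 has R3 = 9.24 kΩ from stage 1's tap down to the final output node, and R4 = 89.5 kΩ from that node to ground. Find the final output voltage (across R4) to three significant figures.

Stage 2 presents R3+R4 = 98.74 kΩ as a load on stage 1's tap.
Stage 1's lower leg becomes R2‖(R3+R4) = 3.193 kΩ, so V_mid = 8.31 × 3.193/4.393 = 6.040 V.
Stage 2 is itself unloaded: V_out = V_mid × R4/(R3+R4) = 6.040 × 89.5/98.74 = 5.47 V.

V_out ≈ 5.47 V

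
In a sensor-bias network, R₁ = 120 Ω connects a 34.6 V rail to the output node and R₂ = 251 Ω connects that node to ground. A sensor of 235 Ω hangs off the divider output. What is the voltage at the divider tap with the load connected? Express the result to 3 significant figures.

V_out ≈ 17.4 V

The load sits in parallel with R₂: R₂‖R_L = (251 × 235) / (251 + 235) = 121.4 Ω.
V_out = 34.6 × 121.4 / (120 + 121.4) = 34.6 × 121.4/241.4 = 17.4 V.
(Unloaded it would have been 23.4 V.)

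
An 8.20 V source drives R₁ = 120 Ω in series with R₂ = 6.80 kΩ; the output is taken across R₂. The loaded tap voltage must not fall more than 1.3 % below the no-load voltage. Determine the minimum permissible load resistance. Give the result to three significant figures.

Output resistance R_th = R₁‖R₂ = (120 × 6800)/6920 = 117.9 Ω.
The fractional drop is R_th/(R_th + R_L); requiring this ≤ 0.0130 gives R_L ≥ R_th(1/0.0130 − 1) = 117.9 × 75.92 = 8.95 kΩ.

R_L(min) ≈ 8.95 kΩ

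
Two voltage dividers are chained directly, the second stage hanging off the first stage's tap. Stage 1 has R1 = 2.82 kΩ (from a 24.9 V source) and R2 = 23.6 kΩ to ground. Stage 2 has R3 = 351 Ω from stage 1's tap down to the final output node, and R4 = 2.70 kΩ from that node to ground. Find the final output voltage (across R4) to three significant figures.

Stage 2 presents R3+R4 = 3051 Ω as a load on stage 1's tap.
Stage 1's lower leg becomes R2‖(R3+R4) = 2702 Ω, so V_mid = 24.9 × 2702/5522 = 12.18 V.
Stage 2 is itself unloaded: V_out = V_mid × R4/(R3+R4) = 12.18 × 2700/3051 = 10.8 V.

V_out ≈ 10.8 V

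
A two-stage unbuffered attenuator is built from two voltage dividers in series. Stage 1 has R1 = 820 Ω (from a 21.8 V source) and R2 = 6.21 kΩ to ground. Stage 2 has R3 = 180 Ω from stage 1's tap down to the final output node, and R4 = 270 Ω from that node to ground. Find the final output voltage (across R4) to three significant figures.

Stage 2 presents R3+R4 = 450.0 Ω as a load on stage 1's tap.
Stage 1's lower leg becomes R2‖(R3+R4) = 419.6 Ω, so V_mid = 21.8 × 419.6/1240 = 7.379 V.
Stage 2 is itself unloaded: V_out = V_mid × R4/(R3+R4) = 7.379 × 270/450.0 = 4.43 V.

V_out ≈ 4.43 V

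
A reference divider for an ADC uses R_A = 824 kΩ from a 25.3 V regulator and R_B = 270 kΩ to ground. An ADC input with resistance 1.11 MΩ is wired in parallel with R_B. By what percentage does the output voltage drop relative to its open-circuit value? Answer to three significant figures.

Unloaded V = 25.3 × 270/1094 = 6.244 V.
Loaded: R_B‖R_L = 217.2 kΩ, giving V = 25.3 × 217.2/1041 = 5.277 V.
Drop = (6.244 − 5.277) / 6.244 = 15.5 %.

15.5 %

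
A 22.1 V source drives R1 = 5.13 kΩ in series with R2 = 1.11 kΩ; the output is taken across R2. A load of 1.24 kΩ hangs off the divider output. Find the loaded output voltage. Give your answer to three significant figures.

V_out ≈ 2.26 V

The load sits in parallel with R2: R2‖R_L = (1.11 × 1.24) / (1.11 + 1.24) = 0.5857 kΩ.
V_out = 22.1 × 0.5857 / (5.13 + 0.5857) = 22.1 × 0.5857/5.716 = 2.26 V.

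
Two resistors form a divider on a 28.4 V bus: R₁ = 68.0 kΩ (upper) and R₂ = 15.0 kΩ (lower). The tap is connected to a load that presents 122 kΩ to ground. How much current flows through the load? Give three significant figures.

R₂‖R_L = 13.36 kΩ; V_out = 28.4 × 13.36/81.36 = 4.663 V.
I_L = V_out / R_L = 4.663 / 122 kΩ = 0.0382 mA.

I_L ≈ 0.0382 mA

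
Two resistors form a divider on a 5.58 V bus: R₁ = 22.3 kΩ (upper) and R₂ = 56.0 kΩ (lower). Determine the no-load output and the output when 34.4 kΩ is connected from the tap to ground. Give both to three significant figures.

Unloaded: 3.99 V; loaded: 2.73 V

Open-circuit: V = 5.58 × 56.0/(22.3 + 56.0) = 3.99 V.
With the load, R₂ becomes R₂‖R_L = 21.31 kΩ, so V = 5.58 × 21.31/43.61 = 2.73 V.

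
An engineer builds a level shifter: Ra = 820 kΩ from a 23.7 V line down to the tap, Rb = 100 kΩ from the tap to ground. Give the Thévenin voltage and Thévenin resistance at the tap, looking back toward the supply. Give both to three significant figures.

V_th is the open-circuit tap voltage: 23.7 × 100/(820 + 100) = 2.58 V.
With the supply zeroed, Ra and Rb appear in parallel from the tap: R_th = Ra‖Rb = (820 × 100)/920.0 = 89.1 kΩ.

V_th = 2.58 V, R_th = 89.1 kΩ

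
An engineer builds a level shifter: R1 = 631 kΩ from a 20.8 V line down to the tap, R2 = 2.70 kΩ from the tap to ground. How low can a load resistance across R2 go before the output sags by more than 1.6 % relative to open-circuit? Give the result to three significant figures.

R_L(min) ≈ 165 kΩ

Output resistance R_th = R1‖R2 = (631 × 2.70)/633.7 = 2.688 kΩ.
The fractional drop is R_th/(R_th + R_L); requiring this ≤ 0.0160 gives R_L ≥ R_th(1/0.0160 − 1) = 2.688 × 61.50 = 165 kΩ.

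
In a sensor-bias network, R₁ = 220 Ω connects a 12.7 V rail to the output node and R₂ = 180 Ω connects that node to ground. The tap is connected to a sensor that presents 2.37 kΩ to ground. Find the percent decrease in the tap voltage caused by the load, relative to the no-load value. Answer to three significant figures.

4.01 %

The divider's output (Thévenin) resistance is R₁‖R₂ = 99.00 Ω.
Fractional drop under load = R_th/(R_th + R_L) = 99.00 / (99.00 + 2370) = 0.04010.
So the output falls by 4.01 %.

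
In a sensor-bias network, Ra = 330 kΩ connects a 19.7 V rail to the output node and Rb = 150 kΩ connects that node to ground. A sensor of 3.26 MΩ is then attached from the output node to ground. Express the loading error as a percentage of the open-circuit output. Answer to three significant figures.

The divider's output (Thévenin) resistance is Ra‖Rb = 103.1 kΩ.
Fractional drop under load = R_th/(R_th + R_L) = 103.1 / (103.1 + 3260) = 0.03066.
So the output falls by 3.07 %.

3.07 %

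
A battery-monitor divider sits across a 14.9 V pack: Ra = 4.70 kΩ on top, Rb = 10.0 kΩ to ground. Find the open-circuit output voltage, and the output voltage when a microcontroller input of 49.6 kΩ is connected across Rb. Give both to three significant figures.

Unloaded: 10.1 V; loaded: 9.52 V

Open-circuit: V = 14.9 × 10.0/(4.70 + 10.0) = 10.1 V.
With the load, Rb becomes Rb‖R_L = 8.322 kΩ, so V = 14.9 × 8.322/13.02 = 9.52 V.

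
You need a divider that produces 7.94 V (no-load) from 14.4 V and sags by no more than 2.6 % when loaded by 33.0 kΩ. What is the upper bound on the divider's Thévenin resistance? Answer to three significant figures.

R_th ≤ 881 Ω

Loading drop = R_th/(R_th + R_L) ≤ 0.0260, so R_th ≤ R_L · ε/(1−ε) = 33.0 kΩ × 0.0260/0.9740 = 881 Ω.
(Any R1, R2 with R2/(R1+R2) = 0.551 and R1‖R2 ≤ 881 Ω will meet the spec.)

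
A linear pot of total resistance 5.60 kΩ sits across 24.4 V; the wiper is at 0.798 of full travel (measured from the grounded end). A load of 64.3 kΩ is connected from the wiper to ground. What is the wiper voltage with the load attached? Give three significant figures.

The wiper splits the pot into (1−α)R = 1.131 kΩ above and αR = 4.469 kΩ below.
Lower section ‖ load = 4.178 kΩ.
V_wiper = 24.4 × 4.178/(1.131 + 4.178) = 19.2 V.

V ≈ 19.2 V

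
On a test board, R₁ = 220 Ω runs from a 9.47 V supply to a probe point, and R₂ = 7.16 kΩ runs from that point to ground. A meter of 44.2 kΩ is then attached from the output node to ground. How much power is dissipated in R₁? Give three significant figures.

P ≈ 0.484 mW

Total resistance from the source is R₁ + (R₂‖R_L) = 6382 Ω, so I = 9.47/6382 Ω = 1.484 mA.
P = I²·R₁ = (1.484 mA)² × 220 Ω = 0.484 mW.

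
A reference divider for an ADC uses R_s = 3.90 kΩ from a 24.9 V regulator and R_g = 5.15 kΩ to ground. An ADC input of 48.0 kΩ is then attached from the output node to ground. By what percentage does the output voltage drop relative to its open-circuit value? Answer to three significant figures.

4.42 %

The divider's output (Thévenin) resistance is R_s‖R_g = 2.219 kΩ.
Fractional drop under load = R_th/(R_th + R_L) = 2.219 / (2.219 + 48.0) = 0.04419.
So the output falls by 4.42 %.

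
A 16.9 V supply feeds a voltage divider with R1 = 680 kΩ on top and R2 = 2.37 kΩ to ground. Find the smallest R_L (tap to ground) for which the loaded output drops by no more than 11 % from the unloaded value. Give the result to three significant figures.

R_L(min) ≈ 19.1 kΩ

Output resistance R_th = R1‖R2 = (680 × 2.37)/682.4 = 2.362 kΩ.
The fractional drop is R_th/(R_th + R_L); requiring this ≤ 0.110 gives R_L ≥ R_th(1/0.110 − 1) = 2.362 × 8.091 = 19.1 kΩ.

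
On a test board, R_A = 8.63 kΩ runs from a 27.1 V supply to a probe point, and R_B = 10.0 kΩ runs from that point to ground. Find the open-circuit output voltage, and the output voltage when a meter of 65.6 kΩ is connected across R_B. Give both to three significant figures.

Unloaded: 14.5 V; loaded: 13.6 V

Open-circuit: V = 27.1 × 10.0/(8.63 + 10.0) = 14.5 V.
With the load, R_B becomes R_B‖R_L = 8.677 kΩ, so V = 27.1 × 8.677/17.31 = 13.6 V.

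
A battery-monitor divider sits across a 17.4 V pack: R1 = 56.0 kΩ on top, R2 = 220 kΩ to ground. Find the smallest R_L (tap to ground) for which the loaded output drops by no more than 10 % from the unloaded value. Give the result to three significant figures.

R_L(min) ≈ 402 kΩ

Output resistance R_th = R1‖R2 = (56.0 × 220)/276.0 = 44.64 kΩ.
The fractional drop is R_th/(R_th + R_L); requiring this ≤ 0.100 gives R_L ≥ R_th(1/0.100 − 1) = 44.64 × 9.000 = 402 kΩ.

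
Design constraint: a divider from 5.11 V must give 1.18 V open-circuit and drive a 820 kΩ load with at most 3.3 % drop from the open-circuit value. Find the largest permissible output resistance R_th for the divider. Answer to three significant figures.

R_th ≤ 28.0 kΩ

Loading drop = R_th/(R_th + R_L) ≤ 0.0330, so R_th ≤ R_L · ε/(1−ε) = 820 kΩ × 0.0330/0.9670 = 28.0 kΩ.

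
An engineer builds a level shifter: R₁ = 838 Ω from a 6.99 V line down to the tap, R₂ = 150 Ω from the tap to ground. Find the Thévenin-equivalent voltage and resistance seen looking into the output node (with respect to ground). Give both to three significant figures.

V_th = 1.06 V, R_th = 127 Ω

V_th is the open-circuit tap voltage: 6.99 × 150/(838 + 150) = 1.06 V.
With the supply zeroed, R₁ and R₂ appear in parallel from the tap: R_th = R₁‖R₂ = (838 × 150)/988.0 = 127 Ω.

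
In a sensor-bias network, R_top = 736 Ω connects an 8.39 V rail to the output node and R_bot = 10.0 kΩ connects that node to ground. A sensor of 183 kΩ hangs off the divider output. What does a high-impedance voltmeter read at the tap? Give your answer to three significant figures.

The load sits in parallel with R_bot: R_bot‖R_L = (10000 × 183000) / (10000 + 183000) = 9482 Ω.
V_out = 8.39 × 9482 / (736 + 9482) = 8.39 × 9482/10220 = 7.79 V.

V_out ≈ 7.79 V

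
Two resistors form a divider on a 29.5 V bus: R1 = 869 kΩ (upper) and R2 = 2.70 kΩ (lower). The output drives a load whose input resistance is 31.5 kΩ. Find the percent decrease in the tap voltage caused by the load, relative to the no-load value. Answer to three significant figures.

7.87 %

The divider's output (Thévenin) resistance is R1‖R2 = 2.692 kΩ.
Fractional drop under load = R_th/(R_th + R_L) = 2.692 / (2.692 + 31.5) = 0.07872.
So the output falls by 7.87 %.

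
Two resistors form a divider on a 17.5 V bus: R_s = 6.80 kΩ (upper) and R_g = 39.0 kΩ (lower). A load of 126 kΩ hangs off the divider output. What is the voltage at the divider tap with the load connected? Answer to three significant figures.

The load sits in parallel with R_g: R_g‖R_L = (39.0 × 126) / (39.0 + 126) = 29.78 kΩ.
V_out = 17.5 × 29.78 / (6.80 + 29.78) = 17.5 × 29.78/36.58 = 14.2 V.
(Unloaded it would have been 14.9 V.)

V_out ≈ 14.2 V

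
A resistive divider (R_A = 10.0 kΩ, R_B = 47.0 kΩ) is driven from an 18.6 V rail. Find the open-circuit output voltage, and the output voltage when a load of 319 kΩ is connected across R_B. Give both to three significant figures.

Unloaded: 15.3 V; loaded: 15.0 V

Open-circuit: V = 18.6 × 47.0/(10.0 + 47.0) = 15.3 V.
With the load, R_B becomes R_B‖R_L = 40.96 kΩ, so V = 18.6 × 40.96/50.96 = 15.0 V.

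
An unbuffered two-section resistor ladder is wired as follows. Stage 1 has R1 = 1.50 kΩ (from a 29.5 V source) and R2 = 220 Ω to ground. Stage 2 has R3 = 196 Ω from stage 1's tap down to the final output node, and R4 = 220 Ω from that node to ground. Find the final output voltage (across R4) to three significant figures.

V_out ≈ 1.37 V

Stage 2 presents R3+R4 = 416.0 Ω as a load on stage 1's tap.
Stage 1's lower leg becomes R2‖(R3+R4) = 143.9 Ω, so V_mid = 29.5 × 143.9/1644 = 2.582 V.
Stage 2 is itself unloaded: V_out = V_mid × R4/(R3+R4) = 2.582 × 220/416.0 = 1.37 V.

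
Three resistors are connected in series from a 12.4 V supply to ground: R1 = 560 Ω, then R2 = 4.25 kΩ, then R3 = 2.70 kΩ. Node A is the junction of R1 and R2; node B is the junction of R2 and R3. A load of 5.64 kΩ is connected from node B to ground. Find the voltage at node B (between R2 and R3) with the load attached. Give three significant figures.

V ≈ 3.41 V

At node B, R3 is in parallel with the load: R3‖R_L = 1826 Ω.
Below node A the resistance is R2 + (R3‖R_L) = 6076 Ω, so V_A = 12.4 × 6076/6636 = 11.35 V.
Then V_B = V_A × (R3‖R_L)/(R2 + R3‖R_L) = 11.35 × 1826/6076 = 3.41 V.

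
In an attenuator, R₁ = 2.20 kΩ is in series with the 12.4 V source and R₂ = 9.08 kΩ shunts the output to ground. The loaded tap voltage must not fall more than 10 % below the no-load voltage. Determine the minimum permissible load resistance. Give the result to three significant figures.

Output resistance R_th = R₁‖R₂ = (2.20 × 9.08)/11.28 = 1.771 kΩ.
The fractional drop is R_th/(R_th + R_L); requiring this ≤ 0.100 gives R_L ≥ R_th(1/0.100 − 1) = 1.771 × 9.000 = 15.9 kΩ.

R_L(min) ≈ 15.9 kΩ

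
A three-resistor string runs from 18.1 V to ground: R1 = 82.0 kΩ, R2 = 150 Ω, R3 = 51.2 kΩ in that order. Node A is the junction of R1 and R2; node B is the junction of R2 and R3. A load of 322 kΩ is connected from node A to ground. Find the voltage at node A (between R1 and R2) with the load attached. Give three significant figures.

V ≈ 6.35 V

Below node A the series string R2+R3 = 51350 Ω sits in parallel with the 322000 Ω load: 44290 Ω.
V_A = 18.1 × 44290/(82000 + 44290) = 6.35 V.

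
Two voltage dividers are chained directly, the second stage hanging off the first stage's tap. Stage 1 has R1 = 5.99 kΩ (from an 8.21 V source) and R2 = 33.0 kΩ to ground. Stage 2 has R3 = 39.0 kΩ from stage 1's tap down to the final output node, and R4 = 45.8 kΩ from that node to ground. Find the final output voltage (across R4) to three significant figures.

Stage 2 presents R3+R4 = 84.80 kΩ as a load on stage 1's tap.
Stage 1's lower leg becomes R2‖(R3+R4) = 23.76 kΩ, so V_mid = 8.21 × 23.76/29.75 = 6.557 V.
Stage 2 is itself unloaded: V_out = V_mid × R4/(R3+R4) = 6.557 × 45.8/84.80 = 3.54 V.

V_out ≈ 3.54 V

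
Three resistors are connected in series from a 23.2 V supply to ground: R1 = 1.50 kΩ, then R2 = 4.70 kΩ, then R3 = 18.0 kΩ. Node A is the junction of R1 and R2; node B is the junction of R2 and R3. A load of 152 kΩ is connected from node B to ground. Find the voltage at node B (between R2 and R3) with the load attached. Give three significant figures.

V ≈ 16.7 V

At node B, R3 is in parallel with the load: R3‖R_L = 16.09 kΩ.
Below node A the resistance is R2 + (R3‖R_L) = 20.79 kΩ, so V_A = 23.2 × 20.79/22.29 = 21.64 V.
Then V_B = V_A × (R3‖R_L)/(R2 + R3‖R_L) = 21.64 × 16.09/20.79 = 16.7 V.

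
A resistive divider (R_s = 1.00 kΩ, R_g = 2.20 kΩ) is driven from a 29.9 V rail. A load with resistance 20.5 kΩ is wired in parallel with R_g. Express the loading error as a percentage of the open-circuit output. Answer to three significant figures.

The divider's output (Thévenin) resistance is R_s‖R_g = 0.6875 kΩ.
Fractional drop under load = R_th/(R_th + R_L) = 0.6875 / (0.6875 + 20.5) = 0.03245.
So the output falls by 3.24 %.

3.24 %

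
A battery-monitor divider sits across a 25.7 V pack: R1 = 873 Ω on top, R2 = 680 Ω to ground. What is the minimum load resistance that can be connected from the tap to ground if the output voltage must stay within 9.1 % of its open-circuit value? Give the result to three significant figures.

R_L(min) ≈ 3.82 kΩ

Output resistance R_th = R1‖R2 = (873 × 680)/1553 = 382.3 Ω.
The fractional drop is R_th/(R_th + R_L); requiring this ≤ 0.0910 gives R_L ≥ R_th(1/0.0910 − 1) = 382.3 × 9.989 = 3.82 kΩ.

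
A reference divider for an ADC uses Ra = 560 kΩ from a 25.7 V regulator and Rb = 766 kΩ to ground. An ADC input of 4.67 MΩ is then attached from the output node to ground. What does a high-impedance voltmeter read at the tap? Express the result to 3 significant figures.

V_out ≈ 13.9 V

The load sits in parallel with Rb: Rb‖R_L = (766 × 4670) / (766 + 4670) = 658.1 kΩ.
V_out = 25.7 × 658.1 / (560 + 658.1) = 25.7 × 658.1/1218 = 13.9 V.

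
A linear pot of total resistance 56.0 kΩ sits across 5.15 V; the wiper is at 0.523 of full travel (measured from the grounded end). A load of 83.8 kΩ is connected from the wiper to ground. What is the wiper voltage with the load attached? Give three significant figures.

V ≈ 2.31 V

The wiper splits the pot into (1−α)R = 26.71 kΩ above and αR = 29.29 kΩ below.
Lower section ‖ load = 21.70 kΩ.
V_wiper = 5.15 × 21.70/(26.71 + 21.70) = 2.31 V.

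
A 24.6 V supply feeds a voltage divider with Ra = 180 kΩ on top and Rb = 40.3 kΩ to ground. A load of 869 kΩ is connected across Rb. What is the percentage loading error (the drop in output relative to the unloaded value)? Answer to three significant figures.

The divider's output (Thévenin) resistance is Ra‖Rb = 32.93 kΩ.
Fractional drop under load = R_th/(R_th + R_L) = 32.93 / (32.93 + 869) = 0.03651.
So the output falls by 3.65 %.

3.65 %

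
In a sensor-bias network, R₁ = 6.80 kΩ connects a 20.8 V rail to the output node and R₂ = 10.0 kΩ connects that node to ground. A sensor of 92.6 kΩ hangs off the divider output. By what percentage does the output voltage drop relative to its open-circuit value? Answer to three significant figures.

4.19 %

The divider's output (Thévenin) resistance is R₁‖R₂ = 4.048 kΩ.
Fractional drop under load = R_th/(R_th + R_L) = 4.048 / (4.048 + 92.6) = 0.04188.
So the output falls by 4.19 %.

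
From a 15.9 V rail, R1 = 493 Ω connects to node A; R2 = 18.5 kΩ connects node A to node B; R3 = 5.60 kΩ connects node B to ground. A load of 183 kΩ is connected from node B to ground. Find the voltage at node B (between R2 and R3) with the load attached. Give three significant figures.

At node B, R3 is in parallel with the load: R3‖R_L = 5434 Ω.
Below node A the resistance is R2 + (R3‖R_L) = 23930 Ω, so V_A = 15.9 × 23930/24430 = 15.58 V.
Then V_B = V_A × (R3‖R_L)/(R2 + R3‖R_L) = 15.58 × 5434/23930 = 3.54 V.

V ≈ 3.54 V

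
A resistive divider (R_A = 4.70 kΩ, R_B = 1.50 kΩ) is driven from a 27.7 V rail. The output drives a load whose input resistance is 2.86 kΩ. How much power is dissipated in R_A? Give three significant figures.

P ≈ 112 mW

Total resistance from the source is R_A + (R_B‖R_L) = 5.684 kΩ, so I = 27.7/5.684 kΩ = 4.873 mA.
P = I²·R_A = (4.873 mA)² × 4.70 kΩ = 112 mW.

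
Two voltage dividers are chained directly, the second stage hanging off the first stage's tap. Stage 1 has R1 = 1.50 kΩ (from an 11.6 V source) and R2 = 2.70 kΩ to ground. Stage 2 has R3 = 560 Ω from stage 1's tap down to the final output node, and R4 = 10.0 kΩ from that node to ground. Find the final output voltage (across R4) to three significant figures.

V_out ≈ 6.47 V

Stage 2 presents R3+R4 = 10560 Ω as a load on stage 1's tap.
Stage 1's lower leg becomes R2‖(R3+R4) = 2150 Ω, so V_mid = 11.6 × 2150/3650 = 6.833 V.
Stage 2 is itself unloaded: V_out = V_mid × R4/(R3+R4) = 6.833 × 10000/10560 = 6.47 V.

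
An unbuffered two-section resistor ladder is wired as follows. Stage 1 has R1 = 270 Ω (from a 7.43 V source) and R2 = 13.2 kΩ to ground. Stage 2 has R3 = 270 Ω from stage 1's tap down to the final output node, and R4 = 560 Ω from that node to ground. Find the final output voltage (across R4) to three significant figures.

V_out ≈ 3.73 V

Stage 2 presents R3+R4 = 830.0 Ω as a load on stage 1's tap.
Stage 1's lower leg becomes R2‖(R3+R4) = 780.9 Ω, so V_mid = 7.43 × 780.9/1051 = 5.521 V.
Stage 2 is itself unloaded: V_out = V_mid × R4/(R3+R4) = 5.521 × 560/830.0 = 3.73 V.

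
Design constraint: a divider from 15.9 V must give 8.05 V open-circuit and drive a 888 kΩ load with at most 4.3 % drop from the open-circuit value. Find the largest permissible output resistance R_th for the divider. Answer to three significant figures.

R_th ≤ 39.9 kΩ

Loading drop = R_th/(R_th + R_L) ≤ 0.0430, so R_th ≤ R_L · ε/(1−ε) = 888 kΩ × 0.0430/0.9570 = 39.9 kΩ.
(Any R1, R2 with R2/(R1+R2) = 0.506 and R1‖R2 ≤ 39.9 kΩ will meet the spec.)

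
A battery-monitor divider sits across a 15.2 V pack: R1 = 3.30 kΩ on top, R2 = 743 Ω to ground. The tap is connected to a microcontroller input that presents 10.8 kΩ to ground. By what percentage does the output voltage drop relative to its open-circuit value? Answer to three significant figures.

5.32 %

The divider's output (Thévenin) resistance is R1‖R2 = 606.5 Ω.
Fractional drop under load = R_th/(R_th + R_L) = 606.5 / (606.5 + 10800) = 0.05317.
So the output falls by 5.32 %.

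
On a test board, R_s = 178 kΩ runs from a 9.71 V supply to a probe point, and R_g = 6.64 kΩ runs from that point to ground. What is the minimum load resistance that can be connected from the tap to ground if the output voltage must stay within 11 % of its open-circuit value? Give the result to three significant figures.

R_L(min) ≈ 51.8 kΩ

Output resistance R_th = R_s‖R_g = (178 × 6.64)/184.6 = 6.401 kΩ.
The fractional drop is R_th/(R_th + R_L); requiring this ≤ 0.110 gives R_L ≥ R_th(1/0.110 − 1) = 6.401 × 8.091 = 51.8 kΩ.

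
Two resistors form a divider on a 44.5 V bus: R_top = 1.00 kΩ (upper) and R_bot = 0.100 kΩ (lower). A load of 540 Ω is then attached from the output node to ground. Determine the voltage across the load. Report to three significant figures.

The load sits in parallel with R_bot: R_bot‖R_L = (100 × 540) / (100 + 540) = 84.38 Ω.
V_out = 44.5 × 84.38 / (1000 + 84.38) = 44.5 × 84.38/1084 = 3.46 V.

V_out ≈ 3.46 V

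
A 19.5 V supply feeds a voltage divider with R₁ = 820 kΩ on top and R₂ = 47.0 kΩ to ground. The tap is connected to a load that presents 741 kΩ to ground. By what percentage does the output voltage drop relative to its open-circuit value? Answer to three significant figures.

5.66 %

The divider's output (Thévenin) resistance is R₁‖R₂ = 44.45 kΩ.
Fractional drop under load = R_th/(R_th + R_L) = 44.45 / (44.45 + 741) = 0.05659.
So the output falls by 5.66 %.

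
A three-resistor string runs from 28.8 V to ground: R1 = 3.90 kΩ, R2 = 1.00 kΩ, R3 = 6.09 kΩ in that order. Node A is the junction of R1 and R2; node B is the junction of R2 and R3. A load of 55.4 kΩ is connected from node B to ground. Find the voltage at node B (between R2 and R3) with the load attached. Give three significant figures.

At node B, R3 is in parallel with the load: R3‖R_L = 5.487 kΩ.
Below node A the resistance is R2 + (R3‖R_L) = 6.487 kΩ, so V_A = 28.8 × 6.487/10.39 = 17.99 V.
Then V_B = V_A × (R3‖R_L)/(R2 + R3‖R_L) = 17.99 × 5.487/6.487 = 15.2 V.

V ≈ 15.2 V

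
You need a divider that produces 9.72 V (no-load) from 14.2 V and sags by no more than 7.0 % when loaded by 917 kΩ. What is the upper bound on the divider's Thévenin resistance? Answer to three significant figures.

R_th ≤ 69.0 kΩ

Loading drop = R_th/(R_th + R_L) ≤ 0.0700, so R_th ≤ R_L · ε/(1−ε) = 917 kΩ × 0.0700/0.9300 = 69.0 kΩ.
(Any R1, R2 with R2/(R1+R2) = 0.685 and R1‖R2 ≤ 69.0 kΩ will meet the spec.)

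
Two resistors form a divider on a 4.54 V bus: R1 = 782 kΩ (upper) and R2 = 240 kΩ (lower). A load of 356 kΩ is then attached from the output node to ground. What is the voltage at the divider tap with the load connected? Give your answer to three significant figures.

V_out ≈ 0.703 V

The load sits in parallel with R2: R2‖R_L = (240 × 356) / (240 + 356) = 143.4 kΩ.
V_out = 4.54 × 143.4 / (782 + 143.4) = 4.54 × 143.4/925.4 = 0.703 V.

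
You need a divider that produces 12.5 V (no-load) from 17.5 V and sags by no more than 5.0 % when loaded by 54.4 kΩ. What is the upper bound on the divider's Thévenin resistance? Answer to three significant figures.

R_th ≤ 2.86 kΩ

Loading drop = R_th/(R_th + R_L) ≤ 0.0500, so R_th ≤ R_L · ε/(1−ε) = 54.4 kΩ × 0.0500/0.9500 = 2.86 kΩ.
(Any R1, R2 with R2/(R1+R2) = 0.714 and R1‖R2 ≤ 2.86 kΩ will meet the spec.)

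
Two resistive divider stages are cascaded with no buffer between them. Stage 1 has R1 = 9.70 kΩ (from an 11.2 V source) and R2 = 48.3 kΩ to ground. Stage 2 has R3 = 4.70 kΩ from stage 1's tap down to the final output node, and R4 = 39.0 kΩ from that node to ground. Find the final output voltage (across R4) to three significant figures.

Stage 2 presents R3+R4 = 43.70 kΩ as a load on stage 1's tap.
Stage 1's lower leg becomes R2‖(R3+R4) = 22.94 kΩ, so V_mid = 11.2 × 22.94/32.64 = 7.872 V.
Stage 2 is itself unloaded: V_out = V_mid × R4/(R3+R4) = 7.872 × 39.0/43.70 = 7.03 V.

V_out ≈ 7.03 V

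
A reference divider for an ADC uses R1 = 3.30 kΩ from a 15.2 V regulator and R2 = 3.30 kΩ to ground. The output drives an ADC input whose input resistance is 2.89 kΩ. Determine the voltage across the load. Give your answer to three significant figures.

V_out ≈ 4.84 V

The load sits in parallel with R2: R2‖R_L = (3.30 × 2.89) / (3.30 + 2.89) = 1.541 kΩ.
V_out = 15.2 × 1.541 / (3.30 + 1.541) = 15.2 × 1.541/4.841 = 4.84 V.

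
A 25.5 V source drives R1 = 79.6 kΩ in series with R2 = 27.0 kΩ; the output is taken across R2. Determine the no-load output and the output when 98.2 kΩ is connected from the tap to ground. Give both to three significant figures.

Open-circuit: V = 25.5 × 27.0/(79.6 + 27.0) = 6.46 V.
With the load, R2 becomes R2‖R_L = 21.18 kΩ, so V = 25.5 × 21.18/100.8 = 5.36 V.

Unloaded: 6.46 V; loaded: 5.36 V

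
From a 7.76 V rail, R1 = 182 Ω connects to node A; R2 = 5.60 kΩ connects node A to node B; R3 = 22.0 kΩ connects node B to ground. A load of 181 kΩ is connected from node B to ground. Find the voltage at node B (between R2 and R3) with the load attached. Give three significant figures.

V ≈ 5.99 V

At node B, R3 is in parallel with the load: R3‖R_L = 19620 Ω.
Below node A the resistance is R2 + (R3‖R_L) = 25220 Ω, so V_A = 7.76 × 25220/25400 = 7.704 V.
Then V_B = V_A × (R3‖R_L)/(R2 + R3‖R_L) = 7.704 × 19620/25220 = 5.99 V.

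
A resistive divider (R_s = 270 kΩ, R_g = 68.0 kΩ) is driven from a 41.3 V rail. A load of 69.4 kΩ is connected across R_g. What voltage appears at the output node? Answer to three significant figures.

The load sits in parallel with R_g: R_g‖R_L = (68.0 × 69.4) / (68.0 + 69.4) = 34.35 kΩ.
V_out = 41.3 × 34.35 / (270 + 34.35) = 41.3 × 34.35/304.3 = 4.66 V.

V_out ≈ 4.66 V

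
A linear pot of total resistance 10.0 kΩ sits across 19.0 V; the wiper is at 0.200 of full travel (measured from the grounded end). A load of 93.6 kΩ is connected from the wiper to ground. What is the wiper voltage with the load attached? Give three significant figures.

The wiper splits the pot into (1−α)R = 8.000 kΩ above and αR = 2.000 kΩ below.
Lower section ‖ load = 1.958 kΩ.
V_wiper = 19.0 × 1.958/(8.000 + 1.958) = 3.74 V.

V ≈ 3.74 V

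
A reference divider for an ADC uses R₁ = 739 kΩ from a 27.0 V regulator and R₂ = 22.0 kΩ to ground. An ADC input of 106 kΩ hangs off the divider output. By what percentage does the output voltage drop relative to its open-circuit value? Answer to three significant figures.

The divider's output (Thévenin) resistance is R₁‖R₂ = 21.36 kΩ.
Fractional drop under load = R_th/(R_th + R_L) = 21.36 / (21.36 + 106) = 0.1677.
So the output falls by 16.8 %.

16.8 %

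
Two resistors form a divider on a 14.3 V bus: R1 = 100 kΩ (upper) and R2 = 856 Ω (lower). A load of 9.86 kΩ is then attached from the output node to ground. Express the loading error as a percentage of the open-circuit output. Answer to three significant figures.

7.93 %

The divider's output (Thévenin) resistance is R1‖R2 = 848.7 Ω.
Fractional drop under load = R_th/(R_th + R_L) = 848.7 / (848.7 + 9860) = 0.07926.
So the output falls by 7.93 %.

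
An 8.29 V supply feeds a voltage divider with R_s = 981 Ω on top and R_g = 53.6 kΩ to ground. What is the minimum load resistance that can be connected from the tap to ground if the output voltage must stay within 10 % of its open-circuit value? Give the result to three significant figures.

Output resistance R_th = R_s‖R_g = (981 × 53600)/54580 = 963.4 Ω.
The fractional drop is R_th/(R_th + R_L); requiring this ≤ 0.100 gives R_L ≥ R_th(1/0.100 − 1) = 963.4 × 9.000 = 8.67 kΩ.

R_L(min) ≈ 8.67 kΩ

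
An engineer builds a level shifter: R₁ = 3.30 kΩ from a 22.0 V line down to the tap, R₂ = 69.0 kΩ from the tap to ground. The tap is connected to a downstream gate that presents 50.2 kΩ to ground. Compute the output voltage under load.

The load sits in parallel with R₂: R₂‖R_L = (69.0 × 50.2) / (69.0 + 50.2) = 29.06 kΩ.
V_out = 22.0 × 29.06 / (3.30 + 29.06) = 22.0 × 29.06/32.36 = 19.8 V.
(Unloaded it would have been 21.0 V.)

V_out ≈ 19.8 V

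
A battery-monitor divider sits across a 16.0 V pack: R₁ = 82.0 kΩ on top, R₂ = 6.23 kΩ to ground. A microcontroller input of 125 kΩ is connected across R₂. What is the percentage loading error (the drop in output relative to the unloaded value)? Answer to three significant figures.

4.43 %

The divider's output (Thévenin) resistance is R₁‖R₂ = 5.790 kΩ.
Fractional drop under load = R_th/(R_th + R_L) = 5.790 / (5.790 + 125) = 0.04427.
So the output falls by 4.43 %.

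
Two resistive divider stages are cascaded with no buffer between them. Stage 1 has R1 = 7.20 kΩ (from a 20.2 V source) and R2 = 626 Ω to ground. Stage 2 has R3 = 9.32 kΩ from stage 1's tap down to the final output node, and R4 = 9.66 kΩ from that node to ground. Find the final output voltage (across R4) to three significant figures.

Stage 2 presents R3+R4 = 18980 Ω as a load on stage 1's tap.
Stage 1's lower leg becomes R2‖(R3+R4) = 606.0 Ω, so V_mid = 20.2 × 606.0/7806 = 1.568 V.
Stage 2 is itself unloaded: V_out = V_mid × R4/(R3+R4) = 1.568 × 9660/18980 = 0.798 V.

V_out ≈ 0.798 V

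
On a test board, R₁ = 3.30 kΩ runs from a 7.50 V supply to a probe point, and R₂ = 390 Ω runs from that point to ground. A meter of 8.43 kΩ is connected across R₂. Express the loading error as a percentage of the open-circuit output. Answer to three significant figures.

3.97 %

The divider's output (Thévenin) resistance is R₁‖R₂ = 348.8 Ω.
Fractional drop under load = R_th/(R_th + R_L) = 348.8 / (348.8 + 8430) = 0.03973.
So the output falls by 3.97 %.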